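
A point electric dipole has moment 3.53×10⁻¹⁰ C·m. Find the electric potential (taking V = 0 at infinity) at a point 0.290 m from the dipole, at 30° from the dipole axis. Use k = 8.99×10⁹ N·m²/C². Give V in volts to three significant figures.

The dipole potential is V = kp cosθ / r².
V = (8.99×10⁹)(3.53×10⁻¹⁰)·cos30° / (0.290)² = 32.68 V.

V ≈ 32.7 V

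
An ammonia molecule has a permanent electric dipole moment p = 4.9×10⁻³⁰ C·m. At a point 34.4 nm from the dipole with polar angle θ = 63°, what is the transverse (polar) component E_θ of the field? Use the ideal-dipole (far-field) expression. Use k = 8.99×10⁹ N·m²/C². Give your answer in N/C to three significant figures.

For a dipole, E_θ = (kp sinθ)/r³.
kp/r³ = (8.99×10⁹)(4.90×10⁻³⁰)/(3.44×10⁻⁸)³ = 1082 N/C.
E_θ = 1082·sin63° = 964.2 N/C.

E_θ ≈ 964 N/C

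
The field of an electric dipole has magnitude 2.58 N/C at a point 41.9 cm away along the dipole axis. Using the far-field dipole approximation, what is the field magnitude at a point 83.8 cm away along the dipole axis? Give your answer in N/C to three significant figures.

E ≈ 0.322 N/C

Dipole fields scale as 1/r³ in the far field; the geometry is the same at both points.
E₂ = E₁ · (r₁/r₂)³ = 2.58 · (41.9/83.8)³.
(r₁/r₂)³ = (0.5)³ = 0.125.
E₂ ≈ 0.3225 N/C.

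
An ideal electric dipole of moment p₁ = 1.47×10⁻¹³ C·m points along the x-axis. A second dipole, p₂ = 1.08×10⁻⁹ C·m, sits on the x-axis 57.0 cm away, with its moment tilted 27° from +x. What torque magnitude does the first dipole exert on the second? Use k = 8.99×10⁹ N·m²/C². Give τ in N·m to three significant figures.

τ ≈ 7.00×10⁻¹² N·m

The second dipole sits on the axis of the first, so the field there is axial: E₁ = 2kp₁/r³ along +x.
E₁ = 2(8.99×10⁹)(1.47×10⁻¹³)/(0.570)³ = 0.01427 N/C.
Torque on the second dipole: τ = p₂ E₁ sinθ.
τ = (1.08×10⁻⁹)(0.01427)·sin27° = 6.998×10⁻¹² N·m.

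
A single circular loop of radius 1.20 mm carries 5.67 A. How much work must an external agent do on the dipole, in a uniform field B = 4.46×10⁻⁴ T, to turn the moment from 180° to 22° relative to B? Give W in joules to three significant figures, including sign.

W ≈ -2.20×10⁻⁸ J

Magnetic moment m = IA = Iπa² = (5.67)·π·(0.00120)² = 2.565×10⁻⁵ A·m².
W_ext = ΔU = −mB cosθ₂ + mB cosθ₁ = mB(cosθ₁ − cosθ₂).
W = (2.565×10⁻⁵)(4.46×10⁻⁴)·(cos180° − cos22°) = (1.144×10⁻⁸)·(-1.9272) = -2.205×10⁻⁸ J.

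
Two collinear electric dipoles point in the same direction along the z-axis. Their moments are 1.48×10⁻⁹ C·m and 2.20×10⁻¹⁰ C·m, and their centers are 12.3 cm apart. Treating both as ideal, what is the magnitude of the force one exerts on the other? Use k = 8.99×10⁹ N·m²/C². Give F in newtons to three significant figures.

On-axis field of dipole 1 at distance r: E = 2kp₁/r³. Force on dipole 2 is F = p₂·dE/dr (gradient along axis).
dE/dr = −6kp₁/r⁴, so |F| = 6kp₁p₂/r⁴ (attractive for aligned moments).
F = 6(8.99×10⁹)(1.48×10⁻⁹)(2.20×10⁻¹⁰)/(0.123)⁴ = 7.673×10⁻⁵ N.

F ≈ 7.67×10⁻⁵ N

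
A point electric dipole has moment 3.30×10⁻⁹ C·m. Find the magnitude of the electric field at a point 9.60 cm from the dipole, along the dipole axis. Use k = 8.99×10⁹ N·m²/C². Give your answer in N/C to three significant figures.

On the dipole axis E = 2kp/r³.
E = 2·(8.99×10⁹)(3.30×10⁻⁹) / (0.0960)³ = 6.706×10⁴ N/C.

E ≈ 6.71×10⁴ N/C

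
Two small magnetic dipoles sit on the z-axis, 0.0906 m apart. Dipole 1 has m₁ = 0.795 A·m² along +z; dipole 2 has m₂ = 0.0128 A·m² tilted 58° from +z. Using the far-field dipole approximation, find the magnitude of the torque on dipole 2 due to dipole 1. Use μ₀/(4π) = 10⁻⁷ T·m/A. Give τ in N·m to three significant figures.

τ ≈ 2.32×10⁻⁶ N·m

Dipole B is on the axis of dipole A, so B₁ there is axial: B₁ = (μ₀/4π)·2m₁/r³ along +z.
B₁ = 2(10⁻⁷)(0.795)/(0.0906)³ = 2.138×10⁻⁴ T.
τ = m₂ B₁ sinθ.
τ = (0.0128)(2.138×10⁻⁴)·sin58° = 2.321×10⁻⁶ N·m.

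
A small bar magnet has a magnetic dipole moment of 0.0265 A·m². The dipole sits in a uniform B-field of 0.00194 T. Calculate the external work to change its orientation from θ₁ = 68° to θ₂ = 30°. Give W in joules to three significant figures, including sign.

W ≈ -2.53×10⁻⁵ J

W_ext = ΔU = −mB cosθ₂ + mB cosθ₁ = mB(cosθ₁ − cosθ₂).
W = (0.0265)(0.00194)·(cos68° − cos30°) = (5.141×10⁻⁵)·(-0.4914) = -2.526×10⁻⁵ J.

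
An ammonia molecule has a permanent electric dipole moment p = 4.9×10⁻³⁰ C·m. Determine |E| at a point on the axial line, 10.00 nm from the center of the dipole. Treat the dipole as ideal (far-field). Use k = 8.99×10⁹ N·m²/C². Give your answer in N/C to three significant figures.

On the dipole axis E = 2kp/r³.
E = 2·(8.99×10⁹)(4.90×10⁻³⁰) / (1.00×10⁻⁸)³ = 8.810×10⁴ N/C.

E ≈ 8.81×10⁴ N/C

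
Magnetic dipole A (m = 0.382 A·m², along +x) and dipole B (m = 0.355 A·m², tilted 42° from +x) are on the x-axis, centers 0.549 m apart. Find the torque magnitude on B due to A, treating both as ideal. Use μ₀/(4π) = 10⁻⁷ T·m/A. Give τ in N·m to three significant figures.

Dipole B is on the axis of dipole A, so B₁ there is axial: B₁ = (μ₀/4π)·2m₁/r³ along +x.
B₁ = 2(10⁻⁷)(0.382)/(0.549)³ = 4.617×10⁻⁷ T.
τ = m₂ B₁ sinθ.
τ = (0.355)(4.617×10⁻⁷)·sin42° = 1.097×10⁻⁷ N·m.

τ ≈ 1.10×10⁻⁷ N·m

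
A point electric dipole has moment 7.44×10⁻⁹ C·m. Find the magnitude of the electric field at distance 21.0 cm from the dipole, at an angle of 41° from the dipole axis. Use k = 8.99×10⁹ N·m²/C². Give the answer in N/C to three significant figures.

At angle θ the dipole field magnitude is E = (kp/r³)·√(1 + 3cos²θ).
kp/r³ = (8.99×10⁹)(7.44×10⁻⁹) / (0.210)³ = 7222 N/C.
√(1 + 3cos²41°) = √(1 + 3·0.5696) = √2.7088 ≈ 1.6458.
E ≈ 7222 × 1.646 = 1.189×10⁴ N/C.

E ≈ 1.19×10⁴ N/C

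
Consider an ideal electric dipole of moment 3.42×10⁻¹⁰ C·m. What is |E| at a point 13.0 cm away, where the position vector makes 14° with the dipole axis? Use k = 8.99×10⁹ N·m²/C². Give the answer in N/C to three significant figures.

E ≈ 2740 N/C

At angle θ the dipole field magnitude is E = (kp/r³)·√(1 + 3cos²θ).
kp/r³ = (8.99×10⁹)(3.42×10⁻¹⁰) / (0.130)³ = 1399 N/C.
√(1 + 3cos²14°) = √(1 + 3·0.9415) = √3.8244 ≈ 1.9556.
E ≈ 1399 × 1.956 = 2737 N/C.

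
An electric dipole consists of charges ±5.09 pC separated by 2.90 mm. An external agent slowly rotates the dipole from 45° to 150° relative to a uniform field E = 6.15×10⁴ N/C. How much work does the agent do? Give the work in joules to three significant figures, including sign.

Dipole moment p = qd = (5.09×10⁻¹² C)(0.00290 m) = 1.476×10⁻¹⁴ C·m.
W_ext = ΔU = U(θ₂) − U(θ₁) = −pE cosθ₂ − (−pE cosθ₁) = pE(cosθ₁ − cosθ₂).
W = (1.476×10⁻¹⁴)(6.15×10⁴)·(cos45° − cos150°) = (9.077×10⁻¹⁰)·(+1.5731) = 1.428×10⁻⁹ J.

W ≈ 1.43×10⁻⁹ J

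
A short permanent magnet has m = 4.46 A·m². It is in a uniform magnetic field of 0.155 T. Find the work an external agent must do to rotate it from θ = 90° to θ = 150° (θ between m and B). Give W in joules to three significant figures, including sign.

W ≈ 0.599 J

W_ext = ΔU = −mB cosθ₂ + mB cosθ₁ = mB(cosθ₁ − cosθ₂).
W = (4.46)(0.155)·(cos90° − cos150°) = (0.6913)·(+0.8660) = 0.5987 J.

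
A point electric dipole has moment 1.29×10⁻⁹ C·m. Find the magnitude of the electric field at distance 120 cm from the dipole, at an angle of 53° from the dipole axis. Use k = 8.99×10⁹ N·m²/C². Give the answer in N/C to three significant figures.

At angle θ the dipole field magnitude is E = (kp/r³)·√(1 + 3cos²θ).
kp/r³ = (8.99×10⁹)(1.29×10⁻⁹) / (1.20)³ = 6.711 N/C.
√(1 + 3cos²53°) = √(1 + 3·0.3622) = √2.0865 ≈ 1.4445.
E ≈ 6.711 × 1.444 = 9.694 N/C.

E ≈ 9.69 N/C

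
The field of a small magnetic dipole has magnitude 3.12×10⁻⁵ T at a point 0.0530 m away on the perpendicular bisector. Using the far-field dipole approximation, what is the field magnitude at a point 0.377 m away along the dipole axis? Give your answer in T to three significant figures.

Dipole fields scale as 1/r³ in the far field.
The axial field is twice the equatorial field at the same r, so the geometry factor is 2/1.
B₂ = B₁ · (2/1) · (r₁/r₂)³ = 3.12×10⁻⁵ · 2 · (0.0530/0.377)³.
(r₁/r₂)³ = (0.1406)³ = 0.002778.
B₂ ≈ 1.734×10⁻⁷ T.

B ≈ 1.73×10⁻⁷ T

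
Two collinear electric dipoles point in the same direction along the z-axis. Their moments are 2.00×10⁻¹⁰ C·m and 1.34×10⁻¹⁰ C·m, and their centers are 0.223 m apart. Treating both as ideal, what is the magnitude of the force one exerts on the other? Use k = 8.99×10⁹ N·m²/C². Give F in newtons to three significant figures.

On-axis field of dipole 1 at distance r: E = 2kp₁/r³. Force on dipole 2 is F = p₂·dE/dr (gradient along axis).
dE/dr = −6kp₁/r⁴, so |F| = 6kp₁p₂/r⁴ (attractive for aligned moments).
F = 6(8.99×10⁹)(2.00×10⁻¹⁰)(1.34×10⁻¹⁰)/(0.223)⁴ = 5.846×10⁻⁷ N.

F ≈ 5.85×10⁻⁷ N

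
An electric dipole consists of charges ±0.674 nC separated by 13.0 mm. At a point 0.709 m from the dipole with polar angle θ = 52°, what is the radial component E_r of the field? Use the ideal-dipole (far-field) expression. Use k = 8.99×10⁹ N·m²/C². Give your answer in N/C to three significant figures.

E_r ≈ 0.272 N/C

Dipole moment p = qd = (6.74×10⁻¹⁰ C)(0.0130 m) = 8.762×10⁻¹² C·m.
For a dipole, E_r = (2kp cosθ)/r³.
kp/r³ = (8.99×10⁹)(8.762×10⁻¹²)/(0.709)³ = 0.2210 N/C.
E_r = 2·0.2210·cos52° = 0.2721 N/C.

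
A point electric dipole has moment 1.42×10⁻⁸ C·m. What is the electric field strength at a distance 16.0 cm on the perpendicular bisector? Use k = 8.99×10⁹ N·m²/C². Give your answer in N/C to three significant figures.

In the equatorial plane E = kp/r³.
E = (8.99×10⁹)(1.42×10⁻⁸) / (0.160)³ = 3.117×10⁴ N/C.

E ≈ 3.12×10⁴ N/C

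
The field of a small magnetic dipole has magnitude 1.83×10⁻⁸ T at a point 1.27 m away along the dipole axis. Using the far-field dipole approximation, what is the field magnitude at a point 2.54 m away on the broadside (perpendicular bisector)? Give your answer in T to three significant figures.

B ≈ 1.14×10⁻⁹ T

Dipole fields scale as 1/r³ in the far field.
The axial field is twice the equatorial field at the same r, so the geometry factor is 1/2.
B₂ = B₁ · (1/2) · (r₁/r₂)³ = 1.83×10⁻⁸ · 0.5 · (1.27/2.54)³.
(r₁/r₂)³ = (0.5)³ = 0.125.
B₂ ≈ 1.144×10⁻⁹ T.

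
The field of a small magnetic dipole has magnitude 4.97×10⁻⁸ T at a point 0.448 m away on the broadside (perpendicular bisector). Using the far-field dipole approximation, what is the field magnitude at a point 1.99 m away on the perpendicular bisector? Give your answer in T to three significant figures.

Dipole fields scale as 1/r³ in the far field; the geometry is the same at both points.
B₂ = B₁ · (r₁/r₂)³ = 4.97×10⁻⁸ · (0.448/1.99)³.
(r₁/r₂)³ = (0.2251)³ = 0.01141.
B₂ ≈ 5.671×10⁻¹⁰ T.

B ≈ 5.67×10⁻¹⁰ T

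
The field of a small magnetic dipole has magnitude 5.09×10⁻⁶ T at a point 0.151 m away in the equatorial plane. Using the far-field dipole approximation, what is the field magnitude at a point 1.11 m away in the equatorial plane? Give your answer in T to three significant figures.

B ≈ 1.28×10⁻⁸ T

Dipole fields scale as 1/r³ in the far field; the geometry is the same at both points.
B₂ = B₁ · (r₁/r₂)³ = 5.09×10⁻⁶ · (0.151/1.11)³.
(r₁/r₂)³ = (0.136)³ = 0.002517.
B₂ ≈ 1.281×10⁻⁸ T.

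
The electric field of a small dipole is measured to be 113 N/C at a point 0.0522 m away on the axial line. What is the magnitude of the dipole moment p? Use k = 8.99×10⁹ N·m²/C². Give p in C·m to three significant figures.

On axis E = 2kp/r³, so p = Er³/(2k).
p = (113)·(0.0522)³ / (2·8.99×10⁹) = 8.939×10⁻¹³ C·m.

p ≈ 8.94×10⁻¹³ C·m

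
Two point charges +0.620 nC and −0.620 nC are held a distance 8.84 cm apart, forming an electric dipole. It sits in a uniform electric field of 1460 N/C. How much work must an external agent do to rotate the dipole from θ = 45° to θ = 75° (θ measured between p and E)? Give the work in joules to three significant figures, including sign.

Dipole moment p = qd = (6.20×10⁻¹⁰ C)(0.0884 m) = 5.481×10⁻¹¹ C·m.
W_ext = ΔU = U(θ₂) − U(θ₁) = −pE cosθ₂ − (−pE cosθ₁) = pE(cosθ₁ − cosθ₂).
W = (5.481×10⁻¹¹)(1460)·(cos45° − cos75°) = (8.002×10⁻⁸)·(+0.4483) = 3.587×10⁻⁸ J.

W ≈ 3.59×10⁻⁸ J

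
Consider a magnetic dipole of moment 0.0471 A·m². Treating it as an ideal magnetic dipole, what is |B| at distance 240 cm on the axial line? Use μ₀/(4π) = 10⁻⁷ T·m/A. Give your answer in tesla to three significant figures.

B ≈ 6.81×10⁻¹⁰ T

On axis B = (μ₀/4π)·2m/r³.
B = 2·(10⁻⁷)·(0.0471) / (2.40)³ = 6.814×10⁻¹⁰ T.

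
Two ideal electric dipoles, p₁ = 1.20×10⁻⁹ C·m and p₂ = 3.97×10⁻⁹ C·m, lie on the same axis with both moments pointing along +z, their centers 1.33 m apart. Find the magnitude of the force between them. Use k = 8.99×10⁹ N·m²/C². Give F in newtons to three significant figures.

F ≈ 8.21×10⁻⁸ N

On-axis field of dipole 1 at distance r: E = 2kp₁/r³. Force on dipole 2 is F = p₂·dE/dr (gradient along axis).
dE/dr = −6kp₁/r⁴, so |F| = 6kp₁p₂/r⁴ (attractive for aligned moments).
F = 6(8.99×10⁹)(1.20×10⁻⁹)(3.97×10⁻⁹)/(1.33)⁴ = 8.213×10⁻⁸ N.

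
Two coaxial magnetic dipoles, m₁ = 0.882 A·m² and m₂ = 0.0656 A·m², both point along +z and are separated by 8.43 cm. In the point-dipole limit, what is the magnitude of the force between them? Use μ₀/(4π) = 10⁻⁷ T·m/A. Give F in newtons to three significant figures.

On-axis B of dipole 1: B = (μ₀/4π)·2m₁/r³. Force on dipole 2: F = m₂·dB/dr.
dB/dr = −(μ₀/4π)·6m₁/r⁴, so |F| = (μ₀/4π)·6m₁m₂/r⁴.
F = 6(10⁻⁷)(0.882)(0.0656)/(0.0843)⁴ = 6.874×10⁻⁴ N.

F ≈ 6.87×10⁻⁴ N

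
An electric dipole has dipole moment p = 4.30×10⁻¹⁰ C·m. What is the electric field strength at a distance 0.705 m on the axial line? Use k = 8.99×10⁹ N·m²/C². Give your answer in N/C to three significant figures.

On the dipole axis E = 2kp/r³.
E = 2·(8.99×10⁹)(4.30×10⁻¹⁰) / (0.705)³ = 22.06 N/C.

E ≈ 22.1 N/C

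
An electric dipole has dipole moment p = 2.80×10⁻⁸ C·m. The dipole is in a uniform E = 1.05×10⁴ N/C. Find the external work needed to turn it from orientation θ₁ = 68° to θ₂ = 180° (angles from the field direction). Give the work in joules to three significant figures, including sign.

W ≈ 4.04×10⁻⁴ J

W_ext = ΔU = U(θ₂) − U(θ₁) = −pE cosθ₂ − (−pE cosθ₁) = pE(cosθ₁ − cosθ₂).
W = (2.80×10⁻⁸)(1.05×10⁴)·(cos68° − cos180°) = (2.940×10⁻⁴)·(+1.3746) = 4.041×10⁻⁴ J.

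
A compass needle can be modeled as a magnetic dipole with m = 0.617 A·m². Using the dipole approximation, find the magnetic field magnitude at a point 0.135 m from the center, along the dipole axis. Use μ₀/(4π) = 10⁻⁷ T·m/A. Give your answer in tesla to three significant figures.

On axis B = (μ₀/4π)·2m/r³.
B = 2·(10⁻⁷)·(0.617) / (0.135)³ = 5.015×10⁻⁵ T.

B ≈ 5.02×10⁻⁵ T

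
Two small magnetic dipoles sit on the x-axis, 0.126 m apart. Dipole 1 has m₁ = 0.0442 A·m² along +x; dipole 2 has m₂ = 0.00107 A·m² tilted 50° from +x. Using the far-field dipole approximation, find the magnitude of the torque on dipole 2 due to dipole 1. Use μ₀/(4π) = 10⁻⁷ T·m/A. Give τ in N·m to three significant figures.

τ ≈ 3.62×10⁻⁹ N·m

Dipole B is on the axis of dipole A, so B₁ there is axial: B₁ = (μ₀/4π)·2m₁/r³ along +x.
B₁ = 2(10⁻⁷)(0.0442)/(0.126)³ = 4.419×10⁻⁶ T.
τ = m₂ B₁ sinθ.
τ = (0.00107)(4.419×10⁻⁶)·sin50° = 3.622×10⁻⁹ N·m.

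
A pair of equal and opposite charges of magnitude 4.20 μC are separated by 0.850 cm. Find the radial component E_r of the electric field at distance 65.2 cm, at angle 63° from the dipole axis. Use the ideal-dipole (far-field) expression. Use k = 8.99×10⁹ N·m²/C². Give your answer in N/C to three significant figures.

Dipole moment p = qd = (4.20×10⁻⁶ C)(0.00850 m) = 3.57×10⁻⁸ C·m.
For a dipole, E_r = (2kp cosθ)/r³.
kp/r³ = (8.99×10⁹)(3.57×10⁻⁸)/(0.652)³ = 1158 N/C.
E_r = 2·1158·cos63° = 1051 N/C.

E_r ≈ 1050 N/C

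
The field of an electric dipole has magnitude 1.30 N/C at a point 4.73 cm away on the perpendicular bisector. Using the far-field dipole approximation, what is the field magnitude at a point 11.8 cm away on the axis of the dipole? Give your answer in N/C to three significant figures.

Dipole fields scale as 1/r³ in the far field.
The axial field is twice the equatorial field at the same r, so the geometry factor is 2/1.
E₂ = E₁ · (2/1) · (r₁/r₂)³ = 1.30 · 2 · (4.73/11.8)³.
(r₁/r₂)³ = (0.4008)³ = 0.06441.
E₂ ≈ 0.1675 N/C.

E ≈ 0.167 N/C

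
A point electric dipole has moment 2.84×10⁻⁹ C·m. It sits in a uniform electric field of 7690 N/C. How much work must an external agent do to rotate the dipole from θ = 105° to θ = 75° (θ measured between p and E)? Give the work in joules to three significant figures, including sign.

W ≈ -1.13×10⁻⁵ J

W_ext = ΔU = U(θ₂) − U(θ₁) = −pE cosθ₂ − (−pE cosθ₁) = pE(cosθ₁ − cosθ₂).
W = (2.84×10⁻⁹)(7690)·(cos105° − cos75°) = (2.184×10⁻⁵)·(-0.5176) = -1.131×10⁻⁵ J.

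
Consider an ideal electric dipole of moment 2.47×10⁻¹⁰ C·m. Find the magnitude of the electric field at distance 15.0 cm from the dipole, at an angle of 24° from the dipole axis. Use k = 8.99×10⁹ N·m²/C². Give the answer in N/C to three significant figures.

E ≈ 1230 N/C

At angle θ the dipole field magnitude is E = (kp/r³)·√(1 + 3cos²θ).
kp/r³ = (8.99×10⁹)(2.47×10⁻¹⁰) / (0.150)³ = 657.9 N/C.
√(1 + 3cos²24°) = √(1 + 3·0.8346) = √3.5037 ≈ 1.8718.
E ≈ 657.9 × 1.872 = 1232 N/C.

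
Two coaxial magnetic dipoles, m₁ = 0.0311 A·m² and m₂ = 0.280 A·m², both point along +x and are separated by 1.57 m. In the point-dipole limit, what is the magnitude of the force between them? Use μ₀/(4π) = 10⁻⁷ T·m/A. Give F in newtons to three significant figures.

On-axis B of dipole 1: B = (μ₀/4π)·2m₁/r³. Force on dipole 2: F = m₂·dB/dr.
dB/dr = −(μ₀/4π)·6m₁/r⁴, so |F| = (μ₀/4π)·6m₁m₂/r⁴.
F = 6(10⁻⁷)(0.0311)(0.280)/(1.57)⁴ = 8.599×10⁻¹⁰ N.

F ≈ 8.60×10⁻¹⁰ N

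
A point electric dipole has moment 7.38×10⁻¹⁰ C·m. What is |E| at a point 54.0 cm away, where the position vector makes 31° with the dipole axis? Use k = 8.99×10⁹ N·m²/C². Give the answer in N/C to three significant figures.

At angle θ the dipole field magnitude is E = (kp/r³)·√(1 + 3cos²θ).
kp/r³ = (8.99×10⁹)(7.38×10⁻¹⁰) / (0.540)³ = 42.13 N/C.
√(1 + 3cos²31°) = √(1 + 3·0.7347) = √3.2042 ≈ 1.7900.
E ≈ 42.13 × 1.790 = 75.42 N/C.

E ≈ 75.4 N/C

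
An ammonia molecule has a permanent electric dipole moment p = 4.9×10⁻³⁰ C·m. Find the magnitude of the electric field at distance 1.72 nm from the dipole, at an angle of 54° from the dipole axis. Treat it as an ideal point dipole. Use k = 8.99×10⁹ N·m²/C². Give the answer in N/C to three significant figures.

At angle θ the dipole field magnitude is E = (kp/r³)·√(1 + 3cos²θ).
kp/r³ = (8.99×10⁹)(4.90×10⁻³⁰) / (1.72×10⁻⁹)³ = 8.657×10⁶ N/C.
√(1 + 3cos²54°) = √(1 + 3·0.3455) = √2.0365 ≈ 1.4271.
E ≈ 8.657×10⁶ × 1.427 = 1.235×10⁷ N/C.

E ≈ 1.24×10⁷ N/C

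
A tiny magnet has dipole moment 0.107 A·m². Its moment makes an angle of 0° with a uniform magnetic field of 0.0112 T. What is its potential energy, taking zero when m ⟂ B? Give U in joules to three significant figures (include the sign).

U ≈ -0.00120 J

U = −m·B = −mB cosθ.
U = −(0.107)(0.0112)·cos0° = -0.001198 J.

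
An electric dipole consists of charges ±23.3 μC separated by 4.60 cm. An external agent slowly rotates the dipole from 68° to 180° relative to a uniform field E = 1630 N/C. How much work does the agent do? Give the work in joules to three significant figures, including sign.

W ≈ 0.00240 J

Dipole moment p = qd = (2.33×10⁻⁵ C)(0.0460 m) = 1.072×10⁻⁶ C·m.
W_ext = ΔU = U(θ₂) − U(θ₁) = −pE cosθ₂ − (−pE cosθ₁) = pE(cosθ₁ − cosθ₂).
W = (1.072×10⁻⁶)(1630)·(cos68° − cos180°) = (0.001747)·(+1.3746) = 0.002402 J.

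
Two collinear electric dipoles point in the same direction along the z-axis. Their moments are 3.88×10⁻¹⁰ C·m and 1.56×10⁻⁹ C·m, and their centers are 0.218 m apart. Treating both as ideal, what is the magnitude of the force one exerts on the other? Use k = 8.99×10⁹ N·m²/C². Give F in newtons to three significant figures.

On-axis field of dipole 1 at distance r: E = 2kp₁/r³. Force on dipole 2 is F = p₂·dE/dr (gradient along axis).
dE/dr = −6kp₁/r⁴, so |F| = 6kp₁p₂/r⁴ (attractive for aligned moments).
F = 6(8.99×10⁹)(3.88×10⁻¹⁰)(1.56×10⁻⁹)/(0.218)⁴ = 1.446×10⁻⁵ N.

F ≈ 1.45×10⁻⁵ N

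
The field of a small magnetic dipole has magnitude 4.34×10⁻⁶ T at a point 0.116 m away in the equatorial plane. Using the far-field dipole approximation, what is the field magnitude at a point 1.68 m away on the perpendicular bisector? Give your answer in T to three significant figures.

B ≈ 1.43×10⁻⁹ T

Dipole fields scale as 1/r³ in the far field; the geometry is the same at both points.
B₂ = B₁ · (r₁/r₂)³ = 4.34×10⁻⁶ · (0.116/1.68)³.
(r₁/r₂)³ = (0.06905)³ = 0.0003292.
B₂ ≈ 1.429×10⁻⁹ T.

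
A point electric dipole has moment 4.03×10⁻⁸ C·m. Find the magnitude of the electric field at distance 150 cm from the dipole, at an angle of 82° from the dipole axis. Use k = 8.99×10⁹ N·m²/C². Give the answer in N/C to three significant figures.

E ≈ 110 N/C

At angle θ the dipole field magnitude is E = (kp/r³)·√(1 + 3cos²θ).
kp/r³ = (8.99×10⁹)(4.03×10⁻⁸) / (1.50)³ = 107.3 N/C.
√(1 + 3cos²82°) = √(1 + 3·0.0194) = √1.0581 ≈ 1.0286.
E ≈ 107.3 × 1.029 = 110.4 N/C.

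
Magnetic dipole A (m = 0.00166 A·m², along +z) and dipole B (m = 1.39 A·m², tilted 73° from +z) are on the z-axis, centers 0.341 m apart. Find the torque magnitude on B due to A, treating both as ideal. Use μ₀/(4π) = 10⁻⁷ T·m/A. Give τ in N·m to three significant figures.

Dipole B is on the axis of dipole A, so B₁ there is axial: B₁ = (μ₀/4π)·2m₁/r³ along +z.
B₁ = 2(10⁻⁷)(0.00166)/(0.341)³ = 8.373×10⁻⁹ T.
τ = m₂ B₁ sinθ.
τ = (1.39)(8.373×10⁻⁹)·sin73° = 1.113×10⁻⁸ N·m.

τ ≈ 1.11×10⁻⁸ N·m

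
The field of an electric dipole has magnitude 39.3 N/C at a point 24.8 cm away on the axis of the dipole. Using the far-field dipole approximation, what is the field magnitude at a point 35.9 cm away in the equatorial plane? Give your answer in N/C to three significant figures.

Dipole fields scale as 1/r³ in the far field.
The axial field is twice the equatorial field at the same r, so the geometry factor is 1/2.
E₂ = E₁ · (1/2) · (r₁/r₂)³ = 39.3 · 0.5 · (24.8/35.9)³.
(r₁/r₂)³ = (0.6908)³ = 0.3297.
E₂ ≈ 6.478 N/C.

E ≈ 6.48 N/C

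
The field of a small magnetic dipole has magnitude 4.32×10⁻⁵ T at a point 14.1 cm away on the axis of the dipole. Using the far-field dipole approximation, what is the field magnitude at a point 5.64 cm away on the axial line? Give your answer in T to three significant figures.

B ≈ 6.75×10⁻⁴ T

Dipole fields scale as 1/r³ in the far field; the geometry is the same at both points.
B₂ = B₁ · (r₁/r₂)³ = 4.32×10⁻⁵ · (14.1/5.64)³.
(r₁/r₂)³ = (2.5)³ = 15.62.
B₂ ≈ 6.750×10⁻⁴ T.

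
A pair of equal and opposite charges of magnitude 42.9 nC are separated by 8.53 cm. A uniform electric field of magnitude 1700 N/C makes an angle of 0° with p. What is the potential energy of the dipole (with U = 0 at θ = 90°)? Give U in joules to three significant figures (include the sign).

Dipole moment p = qd = (4.29×10⁻⁸ C)(0.0853 m) = 3.659×10⁻⁹ C·m.
U = −p·E = −pE cosθ.
U = −(3.659×10⁻⁹)(1700)·cos0° = -6.220×10⁻⁶ J.

U ≈ -6.22×10⁻⁶ J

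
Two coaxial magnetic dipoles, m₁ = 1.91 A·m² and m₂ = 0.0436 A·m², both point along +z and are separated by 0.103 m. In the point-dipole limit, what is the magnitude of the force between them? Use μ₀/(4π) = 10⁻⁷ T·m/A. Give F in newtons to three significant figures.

F ≈ 4.44×10⁻⁴ N

On-axis B of dipole 1: B = (μ₀/4π)·2m₁/r³. Force on dipole 2: F = m₂·dB/dr.
dB/dr = −(μ₀/4π)·6m₁/r⁴, so |F| = (μ₀/4π)·6m₁m₂/r⁴.
F = 6(10⁻⁷)(1.91)(0.0436)/(0.103)⁴ = 4.439×10⁻⁴ N.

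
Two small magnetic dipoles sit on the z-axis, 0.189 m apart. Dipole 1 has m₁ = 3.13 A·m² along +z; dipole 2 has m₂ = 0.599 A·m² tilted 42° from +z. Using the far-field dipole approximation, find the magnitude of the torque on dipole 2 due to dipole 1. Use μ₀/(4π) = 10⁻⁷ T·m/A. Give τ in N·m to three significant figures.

Dipole B is on the axis of dipole A, so B₁ there is axial: B₁ = (μ₀/4π)·2m₁/r³ along +z.
B₁ = 2(10⁻⁷)(3.13)/(0.189)³ = 9.272×10⁻⁵ T.
τ = m₂ B₁ sinθ.
τ = (0.599)(9.272×10⁻⁵)·sin42° = 3.716×10⁻⁵ N·m.

τ ≈ 3.72×10⁻⁵ N·m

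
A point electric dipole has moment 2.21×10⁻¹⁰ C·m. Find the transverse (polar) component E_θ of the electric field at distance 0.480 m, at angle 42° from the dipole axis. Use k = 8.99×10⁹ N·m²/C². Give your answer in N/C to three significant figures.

E_θ ≈ 12.0 N/C

For a dipole, E_θ = (kp sinθ)/r³.
kp/r³ = (8.99×10⁹)(2.21×10⁻¹⁰)/(0.480)³ = 17.97 N/C.
E_θ = 17.97·sin42° = 12.02 N/C.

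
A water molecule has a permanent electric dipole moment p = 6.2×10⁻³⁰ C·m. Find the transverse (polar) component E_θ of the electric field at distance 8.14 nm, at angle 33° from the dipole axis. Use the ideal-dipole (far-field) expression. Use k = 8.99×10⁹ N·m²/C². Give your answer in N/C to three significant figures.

E_θ ≈ 5.63×10⁴ N/C

For a dipole, E_θ = (kp sinθ)/r³.
kp/r³ = (8.99×10⁹)(6.20×10⁻³⁰)/(8.14×10⁻⁹)³ = 1.033×10⁵ N/C.
E_θ = 1.033×10⁵·sin33° = 5.628×10⁴ N/C.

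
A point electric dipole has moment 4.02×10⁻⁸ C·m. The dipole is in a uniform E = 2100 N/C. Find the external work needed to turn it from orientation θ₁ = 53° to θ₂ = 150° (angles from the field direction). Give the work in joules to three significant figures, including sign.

W ≈ 1.24×10⁻⁴ J

W_ext = ΔU = U(θ₂) − U(θ₁) = −pE cosθ₂ − (−pE cosθ₁) = pE(cosθ₁ − cosθ₂).
W = (4.02×10⁻⁸)(2100)·(cos53° − cos150°) = (8.442×10⁻⁵)·(+1.4678) = 1.239×10⁻⁴ J.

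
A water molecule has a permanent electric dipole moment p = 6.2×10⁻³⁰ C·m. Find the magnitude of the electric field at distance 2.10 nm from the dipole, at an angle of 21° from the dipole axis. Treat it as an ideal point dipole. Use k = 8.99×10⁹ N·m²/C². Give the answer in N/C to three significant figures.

At angle θ the dipole field magnitude is E = (kp/r³)·√(1 + 3cos²θ).
kp/r³ = (8.99×10⁹)(6.20×10⁻³⁰) / (2.10×10⁻⁹)³ = 6.019×10⁶ N/C.
√(1 + 3cos²21°) = √(1 + 3·0.8716) = √3.6147 ≈ 1.9012.
E ≈ 6.019×10⁶ × 1.901 = 1.144×10⁷ N/C.

E ≈ 1.14×10⁷ N/C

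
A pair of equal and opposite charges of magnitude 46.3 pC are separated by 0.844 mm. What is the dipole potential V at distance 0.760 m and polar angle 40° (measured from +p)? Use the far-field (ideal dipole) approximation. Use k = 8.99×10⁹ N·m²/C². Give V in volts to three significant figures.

Dipole moment p = qd = (4.63×10⁻¹¹ C)(8.44×10⁻⁴ m) = 3.908×10⁻¹⁴ C·m.
The dipole potential is V = kp cosθ / r².
V = (8.99×10⁹)(3.908×10⁻¹⁴)·cos40° / (0.760)² = 4.660×10⁻⁴ V.

V ≈ 4.66×10⁻⁴ V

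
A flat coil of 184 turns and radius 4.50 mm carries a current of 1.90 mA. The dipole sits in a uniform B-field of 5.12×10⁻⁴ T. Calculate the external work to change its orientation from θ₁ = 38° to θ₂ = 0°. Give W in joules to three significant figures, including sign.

W ≈ -2.41×10⁻⁹ J

m = NIA = NIπa² = 184·(0.00190)·π·(0.00450)² = 2.224×10⁻⁵ A·m².
W_ext = ΔU = −mB cosθ₂ + mB cosθ₁ = mB(cosθ₁ − cosθ₂).
W = (2.224×10⁻⁵)(5.12×10⁻⁴)·(cos38° − cos0°) = (1.139×10⁻⁸)·(-0.2120) = -2.414×10⁻⁹ J.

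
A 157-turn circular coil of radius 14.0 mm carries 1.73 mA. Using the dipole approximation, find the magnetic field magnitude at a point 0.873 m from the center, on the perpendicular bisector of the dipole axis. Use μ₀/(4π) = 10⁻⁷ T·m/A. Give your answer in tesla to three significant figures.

m = NIA = NIπa² = 157·(0.00173)·π·(0.0140)² = 1.672×10⁻⁴ A·m².
In the equatorial plane B = (μ₀/4π)·m/r³ (half the axial value).
B = (10⁻⁷)·(1.672×10⁻⁴) / (0.873)³ = 2.513×10⁻¹¹ T.

B ≈ 2.51×10⁻¹¹ T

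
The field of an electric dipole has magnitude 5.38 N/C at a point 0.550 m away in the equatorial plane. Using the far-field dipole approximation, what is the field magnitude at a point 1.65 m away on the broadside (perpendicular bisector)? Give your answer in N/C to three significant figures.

E ≈ 0.199 N/C

Dipole fields scale as 1/r³ in the far field; the geometry is the same at both points.
E₂ = E₁ · (r₁/r₂)³ = 5.38 · (0.550/1.65)³.
(r₁/r₂)³ = (0.3333)³ = 0.03704.
E₂ ≈ 0.1993 N/C.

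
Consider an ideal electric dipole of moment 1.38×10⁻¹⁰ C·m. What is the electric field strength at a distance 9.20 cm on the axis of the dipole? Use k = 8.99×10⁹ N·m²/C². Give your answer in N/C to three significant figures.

E ≈ 3190 N/C

On the dipole axis E = 2kp/r³.
E = 2·(8.99×10⁹)(1.38×10⁻¹⁰) / (0.0920)³ = 3186 N/C.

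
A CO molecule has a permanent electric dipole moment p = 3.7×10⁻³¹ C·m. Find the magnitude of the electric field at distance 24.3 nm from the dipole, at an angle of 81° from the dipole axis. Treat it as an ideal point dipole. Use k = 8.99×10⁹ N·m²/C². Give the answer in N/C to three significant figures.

E ≈ 240 N/C

At angle θ the dipole field magnitude is E = (kp/r³)·√(1 + 3cos²θ).
kp/r³ = (8.99×10⁹)(3.70×10⁻³¹) / (2.43×10⁻⁸)³ = 231.8 N/C.
√(1 + 3cos²81°) = √(1 + 3·0.0245) = √1.0734 ≈ 1.0361.
E ≈ 231.8 × 1.036 = 240.2 N/C.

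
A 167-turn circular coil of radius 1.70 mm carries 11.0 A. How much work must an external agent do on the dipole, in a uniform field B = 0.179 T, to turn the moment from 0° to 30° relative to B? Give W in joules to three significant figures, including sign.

W ≈ 4.00×10⁻⁴ J

m = NIA = NIπa² = 167·(11.0)·π·(0.00170)² = 0.01668 A·m².
W_ext = ΔU = −mB cosθ₂ + mB cosθ₁ = mB(cosθ₁ − cosθ₂).
W = (0.01668)(0.179)·(cos0° − cos30°) = (0.002986)·(+0.1340) = 4.000×10⁻⁴ J.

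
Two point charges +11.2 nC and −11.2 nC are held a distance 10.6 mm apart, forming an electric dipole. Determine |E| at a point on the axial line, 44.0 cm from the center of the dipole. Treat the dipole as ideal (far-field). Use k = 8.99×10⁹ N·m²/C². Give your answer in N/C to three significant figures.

Dipole moment p = qd = (1.12×10⁻⁸ C)(0.0106 m) = 1.187×10⁻¹⁰ C·m.
On the dipole axis E = 2kp/r³.
E = 2·(8.99×10⁹)(1.187×10⁻¹⁰) / (0.440)³ = 25.05 N/C.

E ≈ 25.1 N/C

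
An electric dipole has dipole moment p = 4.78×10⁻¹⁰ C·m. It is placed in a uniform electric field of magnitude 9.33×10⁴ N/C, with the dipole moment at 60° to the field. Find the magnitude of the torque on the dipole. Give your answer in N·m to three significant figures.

τ ≈ 3.86×10⁻⁵ N·m

Torque on an electric dipole: τ = pE sinθ.
τ = (4.78×10⁻¹⁰)(9.33×10⁴)·sin60° = 3.862×10⁻⁵ N·m.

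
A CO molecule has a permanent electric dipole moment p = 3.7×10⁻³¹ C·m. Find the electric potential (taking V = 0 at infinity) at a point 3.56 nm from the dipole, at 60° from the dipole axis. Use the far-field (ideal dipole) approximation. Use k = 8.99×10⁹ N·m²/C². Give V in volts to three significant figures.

The dipole potential is V = kp cosθ / r².
V = (8.99×10⁹)(3.70×10⁻³¹)·cos60° / (3.56×10⁻⁹)² = 1.312×10⁻⁴ V.

V ≈ 1.31×10⁻⁴ V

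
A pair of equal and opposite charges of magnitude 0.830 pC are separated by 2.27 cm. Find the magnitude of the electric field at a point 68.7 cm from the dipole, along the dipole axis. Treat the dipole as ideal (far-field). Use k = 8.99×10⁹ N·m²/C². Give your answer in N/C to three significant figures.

E ≈ 0.00104 N/C

Dipole moment p = qd = (8.30×10⁻¹³ C)(0.0227 m) = 1.884×10⁻¹⁴ C·m.
On the dipole axis E = 2kp/r³.
E = 2·(8.99×10⁹)(1.884×10⁻¹⁴) / (0.687)³ = 0.001045 N/C.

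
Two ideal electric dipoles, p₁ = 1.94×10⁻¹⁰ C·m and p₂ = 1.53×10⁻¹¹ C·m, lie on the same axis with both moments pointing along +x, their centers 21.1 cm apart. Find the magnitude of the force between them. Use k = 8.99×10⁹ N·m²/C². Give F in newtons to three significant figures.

On-axis field of dipole 1 at distance r: E = 2kp₁/r³. Force on dipole 2 is F = p₂·dE/dr (gradient along axis).
dE/dr = −6kp₁/r⁴, so |F| = 6kp₁p₂/r⁴ (attractive for aligned moments).
F = 6(8.99×10⁹)(1.94×10⁻¹⁰)(1.53×10⁻¹¹)/(0.211)⁴ = 8.077×10⁻⁸ N.

F ≈ 8.08×10⁻⁸ N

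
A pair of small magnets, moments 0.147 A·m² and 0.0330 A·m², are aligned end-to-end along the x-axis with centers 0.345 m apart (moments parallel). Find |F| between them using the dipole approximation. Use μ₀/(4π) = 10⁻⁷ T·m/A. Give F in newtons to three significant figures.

On-axis B of dipole 1: B = (μ₀/4π)·2m₁/r³. Force on dipole 2: F = m₂·dB/dr.
dB/dr = −(μ₀/4π)·6m₁/r⁴, so |F| = (μ₀/4π)·6m₁m₂/r⁴.
F = 6(10⁻⁷)(0.147)(0.0330)/(0.345)⁴ = 2.054×10⁻⁷ N.

F ≈ 2.05×10⁻⁷ N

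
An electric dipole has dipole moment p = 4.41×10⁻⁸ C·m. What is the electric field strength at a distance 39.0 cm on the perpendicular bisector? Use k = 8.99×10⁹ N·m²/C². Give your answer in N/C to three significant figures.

E ≈ 6680 N/C

In the equatorial plane E = kp/r³.
E = (8.99×10⁹)(4.41×10⁻⁸) / (0.390)³ = 6684 N/C.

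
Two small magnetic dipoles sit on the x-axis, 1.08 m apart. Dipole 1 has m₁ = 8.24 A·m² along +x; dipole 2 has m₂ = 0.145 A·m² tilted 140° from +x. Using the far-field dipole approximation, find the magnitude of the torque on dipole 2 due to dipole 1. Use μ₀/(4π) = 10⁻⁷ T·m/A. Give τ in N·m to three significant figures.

Dipole B is on the axis of dipole A, so B₁ there is axial: B₁ = (μ₀/4π)·2m₁/r³ along +x.
B₁ = 2(10⁻⁷)(8.24)/(1.08)³ = 1.308×10⁻⁶ T.
τ = m₂ B₁ sinθ.
τ = (0.145)(1.308×10⁻⁶)·sin140° = 1.219×10⁻⁷ N·m.

τ ≈ 1.22×10⁻⁷ N·m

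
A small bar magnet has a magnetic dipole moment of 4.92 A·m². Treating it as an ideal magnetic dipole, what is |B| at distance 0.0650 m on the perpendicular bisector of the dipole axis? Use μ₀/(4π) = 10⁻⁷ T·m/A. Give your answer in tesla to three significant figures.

In the equatorial plane B = (μ₀/4π)·m/r³ (half the axial value).
B = (10⁻⁷)·(4.92) / (0.0650)³ = 0.001792 T.

B ≈ 0.00179 T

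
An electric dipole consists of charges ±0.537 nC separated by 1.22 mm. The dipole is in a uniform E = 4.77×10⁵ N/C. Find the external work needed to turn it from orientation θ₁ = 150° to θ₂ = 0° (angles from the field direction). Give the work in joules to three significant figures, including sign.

W ≈ -5.83×10⁻⁷ J

Dipole moment p = qd = (5.37×10⁻¹⁰ C)(0.00122 m) = 6.551×10⁻¹³ C·m.
W_ext = ΔU = U(θ₂) − U(θ₁) = −pE cosθ₂ − (−pE cosθ₁) = pE(cosθ₁ − cosθ₂).
W = (6.551×10⁻¹³)(4.77×10⁵)·(cos150° − cos0°) = (3.125×10⁻⁷)·(-1.8660) = -5.831×10⁻⁷ J.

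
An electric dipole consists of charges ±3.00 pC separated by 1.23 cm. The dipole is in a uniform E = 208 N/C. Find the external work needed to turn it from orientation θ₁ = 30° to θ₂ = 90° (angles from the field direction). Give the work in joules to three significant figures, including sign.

Dipole moment p = qd = (3.00×10⁻¹² C)(0.0123 m) = 3.69×10⁻¹⁴ C·m.
W_ext = ΔU = U(θ₂) − U(θ₁) = −pE cosθ₂ − (−pE cosθ₁) = pE(cosθ₁ − cosθ₂).
W = (3.69×10⁻¹⁴)(208)·(cos30° − cos90°) = (7.675×10⁻¹²)·(+0.8660) = 6.647×10⁻¹² J.

W ≈ 6.65×10⁻¹² J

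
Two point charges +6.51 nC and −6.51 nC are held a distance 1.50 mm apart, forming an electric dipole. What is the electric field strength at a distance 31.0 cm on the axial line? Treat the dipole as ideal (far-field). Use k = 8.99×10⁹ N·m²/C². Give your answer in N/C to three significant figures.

E ≈ 5.89 N/C

Dipole moment p = qd = (6.51×10⁻⁹ C)(0.00150 m) = 9.765×10⁻¹² C·m.
On the dipole axis E = 2kp/r³.
E = 2·(8.99×10⁹)(9.765×10⁻¹²) / (0.310)³ = 5.894 N/C.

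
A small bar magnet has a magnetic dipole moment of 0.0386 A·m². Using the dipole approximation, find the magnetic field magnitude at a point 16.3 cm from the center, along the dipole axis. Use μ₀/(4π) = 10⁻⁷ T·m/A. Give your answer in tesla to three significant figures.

B ≈ 1.78×10⁻⁶ T

On axis B = (μ₀/4π)·2m/r³.
B = 2·(10⁻⁷)·(0.0386) / (0.163)³ = 1.783×10⁻⁶ T.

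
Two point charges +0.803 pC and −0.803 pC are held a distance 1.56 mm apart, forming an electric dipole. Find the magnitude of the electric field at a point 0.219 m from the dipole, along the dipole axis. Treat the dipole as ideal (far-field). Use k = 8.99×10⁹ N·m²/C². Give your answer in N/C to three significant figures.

E ≈ 0.00214 N/C

Dipole moment p = qd = (8.03×10⁻¹³ C)(0.00156 m) = 1.253×10⁻¹⁵ C·m.
On the dipole axis E = 2kp/r³.
E = 2·(8.99×10⁹)(1.253×10⁻¹⁵) / (0.219)³ = 0.002145 N/C.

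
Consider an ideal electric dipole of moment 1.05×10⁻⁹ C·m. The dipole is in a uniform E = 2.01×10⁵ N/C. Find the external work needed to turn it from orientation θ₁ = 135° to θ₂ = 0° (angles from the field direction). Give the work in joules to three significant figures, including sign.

W ≈ -3.60×10⁻⁴ J

W_ext = ΔU = U(θ₂) − U(θ₁) = −pE cosθ₂ − (−pE cosθ₁) = pE(cosθ₁ − cosθ₂).
W = (1.05×10⁻⁹)(2.01×10⁵)·(cos135° − cos0°) = (2.110×10⁻⁴)·(-1.7071) = -3.603×10⁻⁴ J.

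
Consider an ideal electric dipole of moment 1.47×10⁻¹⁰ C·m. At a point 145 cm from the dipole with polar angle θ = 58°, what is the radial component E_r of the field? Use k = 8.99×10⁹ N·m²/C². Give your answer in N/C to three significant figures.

For a dipole, E_r = (2kp cosθ)/r³.
kp/r³ = (8.99×10⁹)(1.47×10⁻¹⁰)/(1.45)³ = 0.4335 N/C.
E_r = 2·0.4335·cos58° = 0.4594 N/C.

E_r ≈ 0.459 N/C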